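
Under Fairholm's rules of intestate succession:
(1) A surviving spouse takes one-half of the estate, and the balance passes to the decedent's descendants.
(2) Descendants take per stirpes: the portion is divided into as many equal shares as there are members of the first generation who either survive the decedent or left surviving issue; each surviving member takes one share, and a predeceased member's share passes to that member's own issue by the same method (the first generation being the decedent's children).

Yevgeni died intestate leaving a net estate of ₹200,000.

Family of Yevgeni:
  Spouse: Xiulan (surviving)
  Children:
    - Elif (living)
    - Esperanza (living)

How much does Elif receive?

Elif receives ₹50,000.

Xiulan takes one-half of ₹200,000 = ₹100,000. The remaining ₹100,000 passes to the descendants.
The descendants' portion (₹100,000) is divided into 2 shares of ₹50,000: Elif and Esperanza each take ₹50,000.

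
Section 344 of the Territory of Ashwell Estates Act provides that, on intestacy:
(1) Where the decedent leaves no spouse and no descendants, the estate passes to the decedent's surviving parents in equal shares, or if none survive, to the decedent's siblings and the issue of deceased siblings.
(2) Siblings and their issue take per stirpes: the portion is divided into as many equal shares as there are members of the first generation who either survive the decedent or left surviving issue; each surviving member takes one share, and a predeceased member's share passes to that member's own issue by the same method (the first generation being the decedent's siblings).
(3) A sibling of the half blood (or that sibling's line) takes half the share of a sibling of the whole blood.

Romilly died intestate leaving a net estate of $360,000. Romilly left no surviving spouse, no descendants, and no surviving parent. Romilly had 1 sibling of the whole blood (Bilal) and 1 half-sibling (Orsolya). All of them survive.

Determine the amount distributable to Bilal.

Bilal receives $240,000.

The entire $360,000 passes to the siblings and their issue.
Counting each half-blood sibling's line as half a unit, there are 3/2 units in $360,000, so one unit is $240,000. Whole-blood lines (Bilal) take $240,000 each; half-blood lines (Orsolya) take $120,000 each.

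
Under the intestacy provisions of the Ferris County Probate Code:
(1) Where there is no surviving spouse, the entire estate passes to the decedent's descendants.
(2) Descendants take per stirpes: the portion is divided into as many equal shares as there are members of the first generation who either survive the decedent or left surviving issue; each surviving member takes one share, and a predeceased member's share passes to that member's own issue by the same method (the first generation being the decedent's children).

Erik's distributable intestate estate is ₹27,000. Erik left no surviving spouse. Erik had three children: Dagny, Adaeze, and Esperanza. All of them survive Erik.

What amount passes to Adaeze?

The entire ₹27,000 passes to the descendants.
That amount (₹27,000) is divided into 3 shares of ₹9,000: Dagny, Adaeze, and Esperanza each take ₹9,000.

Adaeze receives ₹9,000.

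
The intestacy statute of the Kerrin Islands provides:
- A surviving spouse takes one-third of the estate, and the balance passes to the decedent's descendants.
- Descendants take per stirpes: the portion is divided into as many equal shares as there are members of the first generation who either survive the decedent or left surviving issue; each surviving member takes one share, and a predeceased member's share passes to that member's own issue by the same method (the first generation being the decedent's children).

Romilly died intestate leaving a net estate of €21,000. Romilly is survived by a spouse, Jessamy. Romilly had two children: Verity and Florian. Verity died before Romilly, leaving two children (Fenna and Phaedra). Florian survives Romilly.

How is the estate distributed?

Jessamy: €7,000; Fenna: €3,500; Phaedra: €3,500; Florian: €7,000

Jessamy takes one-third of €21,000 = €7,000. The remaining €14,000 passes to the descendants.
The descendants' portion (€14,000) is divided into 2 shares of €7,000: Florian takes €7,000; Verity's €7,000 share passes to Verity's issue.
Verity's share (€7,000) is divided into 2 shares of €3,500: Fenna and Phaedra each take €3,500.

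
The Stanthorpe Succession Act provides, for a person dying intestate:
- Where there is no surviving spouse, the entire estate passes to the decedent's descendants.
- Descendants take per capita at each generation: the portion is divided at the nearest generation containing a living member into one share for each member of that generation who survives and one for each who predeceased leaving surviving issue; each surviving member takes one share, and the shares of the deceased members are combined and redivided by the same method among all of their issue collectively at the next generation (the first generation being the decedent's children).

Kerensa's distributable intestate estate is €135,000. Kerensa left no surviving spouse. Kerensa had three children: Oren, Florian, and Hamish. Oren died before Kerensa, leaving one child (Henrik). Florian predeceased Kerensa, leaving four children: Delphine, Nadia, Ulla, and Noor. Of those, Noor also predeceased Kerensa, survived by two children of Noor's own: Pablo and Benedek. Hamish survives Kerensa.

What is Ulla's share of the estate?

Ulla receives €18,000.

The entire €135,000 passes to the descendants.
That amount (€135,000) is divided at the children's generation into 3 shares of €45,000. Hamish takes €45,000. The 2 shares of the deceased (Oren and Florian) are combined into a pool of €90,000.
That pool (€90,000) is divided at the grandchildren's generation into 5 shares of €18,000. Henrik, Delphine, Nadia, and Ulla each take €18,000. The remaining share for the deceased Noor (€18,000) is carried to the next generation.
That pool (€18,000) is divided at the great-grandchildren's generation equally among Pablo and Benedek: €9,000 each.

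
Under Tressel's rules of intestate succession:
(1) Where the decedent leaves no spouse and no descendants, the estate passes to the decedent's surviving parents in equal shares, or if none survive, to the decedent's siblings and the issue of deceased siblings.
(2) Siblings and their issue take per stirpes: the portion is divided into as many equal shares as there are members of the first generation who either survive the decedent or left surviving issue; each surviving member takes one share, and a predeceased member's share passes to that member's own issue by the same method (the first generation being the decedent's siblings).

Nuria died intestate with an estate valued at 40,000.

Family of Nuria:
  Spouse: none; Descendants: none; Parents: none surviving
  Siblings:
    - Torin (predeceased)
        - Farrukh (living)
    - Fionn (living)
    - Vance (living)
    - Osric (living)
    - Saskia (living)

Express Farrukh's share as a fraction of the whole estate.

Farrukh receives 1/5 of the estate.

The entire 40,000 passes to the siblings and their issue.
That amount (40,000) is divided into 5 shares of 8,000: Fionn, Vance, Osric, and Saskia each take 8,000; Torin's 8,000 share passes to Torin's issue.
Torin's share (8,000) passes entirely to Farrukh.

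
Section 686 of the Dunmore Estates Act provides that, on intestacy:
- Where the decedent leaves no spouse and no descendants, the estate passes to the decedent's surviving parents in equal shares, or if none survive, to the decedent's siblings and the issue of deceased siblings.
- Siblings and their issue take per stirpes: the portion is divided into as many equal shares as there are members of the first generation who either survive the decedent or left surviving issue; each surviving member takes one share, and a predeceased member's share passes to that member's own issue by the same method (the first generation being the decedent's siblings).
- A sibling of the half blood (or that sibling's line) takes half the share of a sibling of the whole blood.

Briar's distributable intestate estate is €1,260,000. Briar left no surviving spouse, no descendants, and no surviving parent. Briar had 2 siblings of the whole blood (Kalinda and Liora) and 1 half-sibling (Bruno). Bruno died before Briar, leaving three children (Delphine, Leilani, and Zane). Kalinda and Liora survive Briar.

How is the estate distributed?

The entire €1,260,000 passes to the siblings and their issue.
Counting each half-blood sibling's line as half a unit, there are 5/2 units in €1,260,000, so one unit is €504,000. Whole-blood lines (Kalinda and Liora) take €504,000 each; half-blood lines (Bruno) take €252,000 each.
Bruno's share (€252,000) is divided into 3 shares of €84,000: Delphine, Leilani, and Zane each take €84,000.

Kalinda: €504,000; Liora: €504,000; Delphine: €84,000; Leilani: €84,000; Zane: €84,000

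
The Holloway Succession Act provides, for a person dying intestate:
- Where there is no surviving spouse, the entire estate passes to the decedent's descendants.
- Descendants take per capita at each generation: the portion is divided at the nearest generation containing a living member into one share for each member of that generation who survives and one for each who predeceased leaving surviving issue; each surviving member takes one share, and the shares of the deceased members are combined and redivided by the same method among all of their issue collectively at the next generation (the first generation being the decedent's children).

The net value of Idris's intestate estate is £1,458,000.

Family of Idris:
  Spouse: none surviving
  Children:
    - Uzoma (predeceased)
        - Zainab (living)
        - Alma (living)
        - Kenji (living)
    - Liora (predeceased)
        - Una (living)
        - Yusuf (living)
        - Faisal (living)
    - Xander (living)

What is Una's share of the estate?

Una receives £162,000.

The entire £1,458,000 passes to the descendants.
That amount (£1,458,000) is divided at the children's generation into 3 shares of £486,000. Xander takes £486,000. The 2 shares of the deceased (Uzoma and Liora) are combined into a pool of £972,000.
That pool (£972,000) is divided at the grandchildren's generation equally among Zainab, Alma, Kenji, Una, Yusuf, and Faisal: £162,000 each.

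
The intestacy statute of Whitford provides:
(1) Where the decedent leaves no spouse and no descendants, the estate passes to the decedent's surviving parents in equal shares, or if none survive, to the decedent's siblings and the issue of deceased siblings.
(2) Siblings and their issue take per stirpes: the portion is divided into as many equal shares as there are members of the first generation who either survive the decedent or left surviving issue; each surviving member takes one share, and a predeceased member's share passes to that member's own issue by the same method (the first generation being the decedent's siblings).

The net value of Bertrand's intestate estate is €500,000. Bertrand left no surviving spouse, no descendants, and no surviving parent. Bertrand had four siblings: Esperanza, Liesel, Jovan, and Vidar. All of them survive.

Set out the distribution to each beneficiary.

The entire €500,000 passes to the siblings and their issue.
That amount (€500,000) is divided into 4 shares of €125,000: Esperanza, Liesel, Jovan, and Vidar each take €125,000.

Esperanza: €125,000; Liesel: €125,000; Jovan: €125,000; Vidar: €125,000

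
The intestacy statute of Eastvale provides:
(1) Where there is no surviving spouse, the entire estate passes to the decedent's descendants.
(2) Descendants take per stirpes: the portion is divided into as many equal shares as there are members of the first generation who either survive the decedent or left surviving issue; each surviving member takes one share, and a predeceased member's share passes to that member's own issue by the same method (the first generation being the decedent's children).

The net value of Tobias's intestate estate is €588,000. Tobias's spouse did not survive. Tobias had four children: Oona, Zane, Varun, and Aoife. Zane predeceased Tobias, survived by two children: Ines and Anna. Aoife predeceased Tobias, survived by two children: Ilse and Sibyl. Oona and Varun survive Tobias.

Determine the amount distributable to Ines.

Ines receives €73,500.

The entire €588,000 passes to the descendants.
That amount (€588,000) is divided into 4 shares of €147,000: Oona and Varun each take €147,000; Zane's €147,000 share passes to Zane's issue; Aoife's €147,000 share passes to Aoife's issue.
Zane's share (€147,000) is divided into 2 shares of €73,500: Ines and Anna each take €73,500.
Aoife's share (€147,000) is divided into 2 shares of €73,500: Ilse and Sibyl each take €73,500.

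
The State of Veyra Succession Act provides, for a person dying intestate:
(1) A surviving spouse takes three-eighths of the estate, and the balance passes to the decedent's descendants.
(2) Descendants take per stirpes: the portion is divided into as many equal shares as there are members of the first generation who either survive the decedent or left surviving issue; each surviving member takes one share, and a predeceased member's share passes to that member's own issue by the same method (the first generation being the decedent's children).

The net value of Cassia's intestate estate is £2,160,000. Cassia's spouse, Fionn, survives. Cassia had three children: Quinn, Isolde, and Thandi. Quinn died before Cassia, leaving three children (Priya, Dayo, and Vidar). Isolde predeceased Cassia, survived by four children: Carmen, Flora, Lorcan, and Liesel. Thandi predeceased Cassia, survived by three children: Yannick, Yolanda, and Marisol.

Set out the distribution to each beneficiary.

Fionn takes three-eighths of £2,160,000 = £810,000. The remaining £1,350,000 passes to the descendants.
The descendants' portion (£1,350,000) is divided into 3 shares of £450,000: Quinn's £450,000 share passes to Quinn's issue; Isolde's £450,000 share passes to Isolde's issue; Thandi's £450,000 share passes to Thandi's issue.
Quinn's share (£450,000) is divided into 3 shares of £150,000: Priya, Dayo, and Vidar each take £150,000.
Isolde's share (£450,000) is divided into 4 shares of £112,500: Carmen, Flora, Lorcan, and Liesel each take £112,500.
Thandi's share (£450,000) is divided into 3 shares of £150,000: Yannick, Yolanda, and Marisol each take £150,000.

Fionn: £810,000; Priya: £150,000; Dayo: £150,000; Vidar: £150,000; Carmen: £112,500; Flora: £112,500; Lorcan: £112,500; Liesel: £112,500; Yannick: £150,000; Yolanda: £150,000; Marisol: £150,000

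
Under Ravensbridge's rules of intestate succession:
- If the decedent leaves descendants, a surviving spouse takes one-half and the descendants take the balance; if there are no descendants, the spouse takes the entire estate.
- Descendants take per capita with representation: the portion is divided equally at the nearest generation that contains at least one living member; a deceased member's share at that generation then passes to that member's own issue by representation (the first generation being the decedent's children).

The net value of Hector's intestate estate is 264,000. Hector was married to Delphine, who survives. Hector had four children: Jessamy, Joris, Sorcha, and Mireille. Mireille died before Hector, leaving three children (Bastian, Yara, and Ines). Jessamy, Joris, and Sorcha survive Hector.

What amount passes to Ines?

Ines receives 11,000.

Delphine takes one-half of 264,000 = 132,000. The remaining 132,000 passes to the descendants.
The descendants' portion (132,000) is divided into 4 shares of 33,000: Jessamy, Joris, and Sorcha each take 33,000; Mireille's 33,000 share passes to Mireille's issue.
Mireille's share (33,000) is divided into 3 shares of 11,000: Bastian, Yara, and Ines each take 11,000.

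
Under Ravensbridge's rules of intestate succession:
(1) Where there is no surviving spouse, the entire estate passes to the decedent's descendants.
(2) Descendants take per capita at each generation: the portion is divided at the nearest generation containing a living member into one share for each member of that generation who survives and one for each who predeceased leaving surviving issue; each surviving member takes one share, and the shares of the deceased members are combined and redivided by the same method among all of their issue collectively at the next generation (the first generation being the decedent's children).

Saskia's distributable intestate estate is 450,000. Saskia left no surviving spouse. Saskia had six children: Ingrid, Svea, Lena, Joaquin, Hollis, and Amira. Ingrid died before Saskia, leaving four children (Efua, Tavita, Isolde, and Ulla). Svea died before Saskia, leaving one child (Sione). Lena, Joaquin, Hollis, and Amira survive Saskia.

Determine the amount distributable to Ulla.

Ulla receives 30,000.

The entire 450,000 passes to the descendants.
That amount (450,000) is divided at the children's generation into 6 shares of 75,000. Lena, Joaquin, Hollis, and Amira each take 75,000. The 2 shares of the deceased (Ingrid and Svea) are combined into a pool of 150,000.
That pool (150,000) is divided at the grandchildren's generation equally among Efua, Tavita, Isolde, Ulla, and Sione: 30,000 each.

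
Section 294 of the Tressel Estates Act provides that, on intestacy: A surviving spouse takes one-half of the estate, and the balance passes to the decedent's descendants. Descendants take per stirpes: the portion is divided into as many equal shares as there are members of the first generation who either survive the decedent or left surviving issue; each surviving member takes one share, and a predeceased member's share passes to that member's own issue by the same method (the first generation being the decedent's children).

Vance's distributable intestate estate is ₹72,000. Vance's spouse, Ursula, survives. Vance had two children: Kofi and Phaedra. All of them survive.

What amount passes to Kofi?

Kofi receives ₹18,000.

Ursula takes one-half of ₹72,000 = ₹36,000. The remaining ₹36,000 passes to the descendants.
The descendants' portion (₹36,000) is divided into 2 shares of ₹18,000: Kofi and Phaedra each take ₹18,000.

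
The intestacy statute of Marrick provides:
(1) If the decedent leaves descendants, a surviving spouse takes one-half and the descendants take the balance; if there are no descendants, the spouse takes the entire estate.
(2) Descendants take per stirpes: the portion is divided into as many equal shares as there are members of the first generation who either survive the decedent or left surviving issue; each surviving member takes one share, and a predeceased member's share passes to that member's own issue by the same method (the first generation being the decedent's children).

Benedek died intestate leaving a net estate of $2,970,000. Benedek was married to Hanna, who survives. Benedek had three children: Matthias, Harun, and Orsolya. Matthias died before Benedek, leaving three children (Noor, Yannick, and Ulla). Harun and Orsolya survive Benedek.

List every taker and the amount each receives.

Hanna takes one-half of $2,970,000 = $1,485,000. The remaining $1,485,000 passes to the descendants.
The descendants' portion ($1,485,000) is divided into 3 shares of $495,000: Harun and Orsolya each take $495,000; Matthias's $495,000 share passes to Matthias's issue.
Matthias's share ($495,000) is divided into 3 shares of $165,000: Noor, Yannick, and Ulla each take $165,000.

Hanna: $1,485,000; Noor: $165,000; Yannick: $165,000; Ulla: $165,000; Harun: $495,000; Orsolya: $495,000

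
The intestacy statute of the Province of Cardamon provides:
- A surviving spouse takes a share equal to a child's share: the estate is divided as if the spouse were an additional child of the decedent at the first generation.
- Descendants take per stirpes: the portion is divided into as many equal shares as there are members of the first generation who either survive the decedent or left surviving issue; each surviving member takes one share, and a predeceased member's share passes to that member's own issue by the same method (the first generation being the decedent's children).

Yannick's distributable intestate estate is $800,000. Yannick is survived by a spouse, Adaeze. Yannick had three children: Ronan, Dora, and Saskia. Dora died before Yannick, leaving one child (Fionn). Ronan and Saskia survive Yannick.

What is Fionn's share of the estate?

The spouse counts as an additional share at the children's level, so there are 4 primary shares of $200,000. Adaeze takes one such share ($200,000).
The children's combined portion ($600,000) is divided into 3 shares of $200,000: Ronan and Saskia each take $200,000; Dora's $200,000 share passes to Dora's issue.
Dora's share ($200,000) passes entirely to Fionn.

Fionn receives $200,000.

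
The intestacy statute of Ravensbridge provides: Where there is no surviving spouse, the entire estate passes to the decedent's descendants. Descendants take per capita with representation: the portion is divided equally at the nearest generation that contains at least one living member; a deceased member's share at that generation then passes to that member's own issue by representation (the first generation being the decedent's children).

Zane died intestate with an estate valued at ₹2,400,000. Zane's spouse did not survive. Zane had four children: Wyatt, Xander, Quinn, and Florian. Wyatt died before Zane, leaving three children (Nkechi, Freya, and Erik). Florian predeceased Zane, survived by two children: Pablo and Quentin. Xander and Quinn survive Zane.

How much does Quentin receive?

Quentin receives ₹300,000.

The entire ₹2,400,000 passes to the descendants.
That amount (₹2,400,000) is divided into 4 shares of ₹600,000: Xander and Quinn each take ₹600,000; Wyatt's ₹600,000 share passes to Wyatt's issue; Florian's ₹600,000 share passes to Florian's issue.
Wyatt's share (₹600,000) is divided into 3 shares of ₹200,000: Nkechi, Freya, and Erik each take ₹200,000.
Florian's share (₹600,000) is divided into 2 shares of ₹300,000: Pablo and Quentin each take ₹300,000.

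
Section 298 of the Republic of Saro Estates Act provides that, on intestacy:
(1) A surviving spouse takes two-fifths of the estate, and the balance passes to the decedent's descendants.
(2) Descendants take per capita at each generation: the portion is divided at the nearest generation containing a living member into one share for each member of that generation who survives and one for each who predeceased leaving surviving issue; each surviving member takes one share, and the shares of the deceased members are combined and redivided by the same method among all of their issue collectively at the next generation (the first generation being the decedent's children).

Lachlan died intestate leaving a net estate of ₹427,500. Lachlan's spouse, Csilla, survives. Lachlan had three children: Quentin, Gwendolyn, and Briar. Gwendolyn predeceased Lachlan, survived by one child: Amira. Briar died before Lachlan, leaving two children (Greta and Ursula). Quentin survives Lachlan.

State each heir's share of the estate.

Csilla takes two-fifths of ₹427,500 = ₹171,000. The remaining ₹256,500 passes to the descendants.
The descendants' portion (₹256,500) is divided at the children's generation into 3 shares of ₹85,500. Quentin takes ₹85,500. The 2 shares of the deceased (Gwendolyn and Briar) are combined into a pool of ₹171,000.
That pool (₹171,000) is divided at the grandchildren's generation equally among Amira, Greta, and Ursula: ₹57,000 each.

Csilla: ₹171,000; Quentin: ₹85,500; Amira: ₹57,000; Greta: ₹57,000; Ursula: ₹57,000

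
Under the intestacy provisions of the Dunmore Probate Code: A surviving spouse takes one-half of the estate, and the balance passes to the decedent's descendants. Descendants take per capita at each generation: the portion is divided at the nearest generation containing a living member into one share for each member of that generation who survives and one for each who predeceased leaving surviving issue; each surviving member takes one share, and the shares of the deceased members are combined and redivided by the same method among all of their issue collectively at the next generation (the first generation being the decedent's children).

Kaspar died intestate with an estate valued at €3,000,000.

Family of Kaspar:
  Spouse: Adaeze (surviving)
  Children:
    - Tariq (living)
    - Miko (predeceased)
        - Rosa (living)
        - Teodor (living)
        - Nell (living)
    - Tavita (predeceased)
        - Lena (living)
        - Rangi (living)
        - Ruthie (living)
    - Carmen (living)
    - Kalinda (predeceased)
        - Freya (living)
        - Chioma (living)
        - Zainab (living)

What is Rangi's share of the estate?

Rangi receives €100,000.

Adaeze takes one-half of €3,000,000 = €1,500,000. The remaining €1,500,000 passes to the descendants.
The descendants' portion (€1,500,000) is divided at the children's generation into 5 shares of €300,000. Tariq and Carmen each take €300,000. The 3 shares of the deceased (Miko, Tavita, and Kalinda) are combined into a pool of €900,000.
That pool (€900,000) is divided at the grandchildren's generation equally among Rosa, Teodor, Nell, Lena, Rangi, Ruthie, Freya, Chioma, and Zainab: €100,000 each.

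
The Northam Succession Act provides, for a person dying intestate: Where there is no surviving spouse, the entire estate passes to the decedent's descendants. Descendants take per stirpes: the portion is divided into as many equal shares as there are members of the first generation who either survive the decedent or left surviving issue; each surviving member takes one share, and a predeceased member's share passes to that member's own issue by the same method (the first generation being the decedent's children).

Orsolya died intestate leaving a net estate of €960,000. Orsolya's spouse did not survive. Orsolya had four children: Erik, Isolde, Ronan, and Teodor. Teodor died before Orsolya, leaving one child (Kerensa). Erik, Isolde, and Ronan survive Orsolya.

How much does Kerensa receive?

The entire €960,000 passes to the descendants.
That amount (€960,000) is divided into 4 shares of €240,000: Erik, Isolde, and Ronan each take €240,000; Teodor's €240,000 share passes to Teodor's issue.
Teodor's share (€240,000) passes entirely to Kerensa.

Kerensa receives €240,000.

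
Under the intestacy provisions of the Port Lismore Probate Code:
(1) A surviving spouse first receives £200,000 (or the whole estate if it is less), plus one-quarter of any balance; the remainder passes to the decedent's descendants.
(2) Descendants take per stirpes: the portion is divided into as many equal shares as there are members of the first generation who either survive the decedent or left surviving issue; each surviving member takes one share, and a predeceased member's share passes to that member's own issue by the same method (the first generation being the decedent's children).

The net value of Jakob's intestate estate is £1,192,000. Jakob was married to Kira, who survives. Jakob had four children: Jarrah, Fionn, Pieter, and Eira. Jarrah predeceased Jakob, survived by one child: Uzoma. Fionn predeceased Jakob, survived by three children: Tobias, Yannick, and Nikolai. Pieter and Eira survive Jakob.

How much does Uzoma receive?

Uzoma receives £186,000.

Kira first takes £200,000, leaving a balance of £992,000. Kira then takes one-quarter of the balance (£248,000), for a total of £448,000. The remaining £744,000 passes to the descendants.
The descendants' portion (£744,000) is divided into 4 shares of £186,000: Pieter and Eira each take £186,000; Jarrah's £186,000 share passes to Jarrah's issue; Fionn's £186,000 share passes to Fionn's issue.
Jarrah's share (£186,000) passes entirely to Uzoma.
Fionn's share (£186,000) is divided into 3 shares of £62,000: Tobias, Yannick, and Nikolai each take £62,000.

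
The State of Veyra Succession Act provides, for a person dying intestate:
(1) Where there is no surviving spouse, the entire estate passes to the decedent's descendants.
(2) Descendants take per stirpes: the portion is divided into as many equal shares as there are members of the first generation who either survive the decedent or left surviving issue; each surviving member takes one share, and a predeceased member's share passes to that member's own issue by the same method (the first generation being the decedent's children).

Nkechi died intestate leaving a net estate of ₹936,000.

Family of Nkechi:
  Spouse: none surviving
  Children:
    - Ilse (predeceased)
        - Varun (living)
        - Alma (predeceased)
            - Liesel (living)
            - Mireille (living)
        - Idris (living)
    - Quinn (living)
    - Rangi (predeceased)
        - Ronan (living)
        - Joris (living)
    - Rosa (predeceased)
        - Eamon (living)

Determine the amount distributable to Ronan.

Ronan receives ₹117,000.

The entire ₹936,000 passes to the descendants.
That amount (₹936,000) is divided into 4 shares of ₹234,000: Quinn takes ₹234,000; Ilse's ₹234,000 share passes to Ilse's issue; Rangi's ₹234,000 share passes to Rangi's issue; Rosa's ₹234,000 share passes to Rosa's issue.
Ilse's share (₹234,000) is divided into 3 shares of ₹78,000: Varun and Idris each take ₹78,000; Alma's ₹78,000 share passes to Alma's issue.
Alma's share (₹78,000) is divided into 2 shares of ₹39,000: Liesel and Mireille each take ₹39,000.
Rangi's share (₹234,000) is divided into 2 shares of ₹117,000: Ronan and Joris each take ₹117,000.
Rosa's share (₹234,000) passes entirely to Eamon.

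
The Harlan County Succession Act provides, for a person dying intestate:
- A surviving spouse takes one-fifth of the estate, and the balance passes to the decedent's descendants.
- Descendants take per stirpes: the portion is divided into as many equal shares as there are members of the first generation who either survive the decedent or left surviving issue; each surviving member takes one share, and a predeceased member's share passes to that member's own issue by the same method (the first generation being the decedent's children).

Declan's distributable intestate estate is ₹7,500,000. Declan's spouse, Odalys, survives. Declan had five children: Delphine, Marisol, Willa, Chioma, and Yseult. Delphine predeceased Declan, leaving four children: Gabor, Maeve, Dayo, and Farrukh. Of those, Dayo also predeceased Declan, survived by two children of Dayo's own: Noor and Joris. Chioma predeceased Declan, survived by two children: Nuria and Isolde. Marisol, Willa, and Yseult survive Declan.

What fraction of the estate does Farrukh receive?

Farrukh receives 1/25 of the estate.

Odalys takes one-fifth of ₹7,500,000 = ₹1,500,000. The remaining ₹6,000,000 passes to the descendants.
The descendants' portion (₹6,000,000) is divided into 5 shares of ₹1,200,000: Marisol, Willa, and Yseult each take ₹1,200,000; Delphine's ₹1,200,000 share passes to Delphine's issue; Chioma's ₹1,200,000 share passes to Chioma's issue.
Delphine's share (₹1,200,000) is divided into 4 shares of ₹300,000: Gabor, Maeve, and Farrukh each take ₹300,000; Dayo's ₹300,000 share passes to Dayo's issue.
Dayo's share (₹300,000) is divided into 2 shares of ₹150,000: Noor and Joris each take ₹150,000.
Chioma's share (₹1,200,000) is divided into 2 shares of ₹600,000: Nuria and Isolde each take ₹600,000.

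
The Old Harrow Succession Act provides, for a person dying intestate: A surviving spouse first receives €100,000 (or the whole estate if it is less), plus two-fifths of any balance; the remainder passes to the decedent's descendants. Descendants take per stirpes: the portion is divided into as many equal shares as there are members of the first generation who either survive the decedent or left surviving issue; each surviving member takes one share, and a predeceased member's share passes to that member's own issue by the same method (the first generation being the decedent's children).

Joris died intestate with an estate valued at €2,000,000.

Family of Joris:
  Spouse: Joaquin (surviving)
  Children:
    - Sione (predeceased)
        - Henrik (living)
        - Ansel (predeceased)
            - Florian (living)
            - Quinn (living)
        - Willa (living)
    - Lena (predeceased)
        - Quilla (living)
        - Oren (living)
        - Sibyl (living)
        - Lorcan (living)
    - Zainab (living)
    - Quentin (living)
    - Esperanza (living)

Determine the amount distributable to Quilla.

Joaquin first takes €100,000, leaving a balance of €1,900,000. Joaquin then takes two-fifths of the balance (€760,000), for a total of €860,000. The remaining €1,140,000 passes to the descendants.
The descendants' portion (€1,140,000) is divided into 5 shares of €228,000: Zainab, Quentin, and Esperanza each take €228,000; Sione's €228,000 share passes to Sione's issue; Lena's €228,000 share passes to Lena's issue.
Sione's share (€228,000) is divided into 3 shares of €76,000: Henrik and Willa each take €76,000; Ansel's €76,000 share passes to Ansel's issue.
Ansel's share (€76,000) is divided into 2 shares of €38,000: Florian and Quinn each take €38,000.
Lena's share (€228,000) is divided into 4 shares of €57,000: Quilla, Oren, Sibyl, and Lorcan each take €57,000.

Quilla receives €57,000.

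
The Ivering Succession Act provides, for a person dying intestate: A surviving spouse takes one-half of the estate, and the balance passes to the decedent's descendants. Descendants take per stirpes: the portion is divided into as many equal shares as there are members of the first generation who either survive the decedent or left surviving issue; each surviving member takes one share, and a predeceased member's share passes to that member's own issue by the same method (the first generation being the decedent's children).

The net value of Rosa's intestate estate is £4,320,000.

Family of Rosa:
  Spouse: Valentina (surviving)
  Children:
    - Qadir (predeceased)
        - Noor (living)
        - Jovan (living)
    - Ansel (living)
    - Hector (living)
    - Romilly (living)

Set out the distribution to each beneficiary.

Valentina: £2,160,000; Noor: £270,000; Jovan: £270,000; Ansel: £540,000; Hector: £540,000; Romilly: £540,000

Valentina takes one-half of £4,320,000 = £2,160,000. The remaining £2,160,000 passes to the descendants.
The descendants' portion (£2,160,000) is divided into 4 shares of £540,000: Ansel, Hector, and Romilly each take £540,000; Qadir's £540,000 share passes to Qadir's issue.
Qadir's share (£540,000) is divided into 2 shares of £270,000: Noor and Jovan each take £270,000.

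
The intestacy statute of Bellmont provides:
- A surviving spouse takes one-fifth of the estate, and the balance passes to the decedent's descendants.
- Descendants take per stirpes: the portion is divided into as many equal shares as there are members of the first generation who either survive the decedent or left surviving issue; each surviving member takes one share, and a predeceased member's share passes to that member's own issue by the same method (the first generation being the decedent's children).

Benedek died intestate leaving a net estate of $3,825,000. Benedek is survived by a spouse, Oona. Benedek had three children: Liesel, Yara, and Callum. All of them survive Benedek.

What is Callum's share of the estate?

Callum receives $1,020,000.

Oona takes one-fifth of $3,825,000 = $765,000. The remaining $3,060,000 passes to the descendants.
The descendants' portion ($3,060,000) is divided into 3 shares of $1,020,000: Liesel, Yara, and Callum each take $1,020,000.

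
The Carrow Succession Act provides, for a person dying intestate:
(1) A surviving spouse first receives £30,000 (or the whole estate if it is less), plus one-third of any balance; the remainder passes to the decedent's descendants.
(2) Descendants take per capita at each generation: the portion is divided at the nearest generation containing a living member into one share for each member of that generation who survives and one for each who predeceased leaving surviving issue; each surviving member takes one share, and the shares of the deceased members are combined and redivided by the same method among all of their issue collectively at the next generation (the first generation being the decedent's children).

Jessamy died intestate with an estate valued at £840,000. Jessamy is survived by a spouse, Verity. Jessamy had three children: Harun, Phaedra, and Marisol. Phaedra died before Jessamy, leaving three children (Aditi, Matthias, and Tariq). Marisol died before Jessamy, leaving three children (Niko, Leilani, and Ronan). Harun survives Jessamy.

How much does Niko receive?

Niko receives £60,000.

Verity first takes £30,000, leaving a balance of £810,000. Verity then takes one-third of the balance (£270,000), for a total of £300,000. The remaining £540,000 passes to the descendants.
The descendants' portion (£540,000) is divided at the children's generation into 3 shares of £180,000. Harun takes £180,000. The 2 shares of the deceased (Phaedra and Marisol) are combined into a pool of £360,000.
That pool (£360,000) is divided at the grandchildren's generation equally among Aditi, Matthias, Tariq, Niko, Leilani, and Ronan: £60,000 each.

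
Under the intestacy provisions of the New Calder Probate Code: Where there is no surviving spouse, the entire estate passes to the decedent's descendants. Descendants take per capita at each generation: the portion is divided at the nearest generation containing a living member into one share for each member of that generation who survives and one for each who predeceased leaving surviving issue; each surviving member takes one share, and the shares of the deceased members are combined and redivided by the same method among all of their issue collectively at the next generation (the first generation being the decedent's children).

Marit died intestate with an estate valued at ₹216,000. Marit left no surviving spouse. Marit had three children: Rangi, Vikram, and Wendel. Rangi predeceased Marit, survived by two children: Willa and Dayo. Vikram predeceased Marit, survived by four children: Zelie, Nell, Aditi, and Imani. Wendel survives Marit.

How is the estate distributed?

Willa: ₹24,000; Dayo: ₹24,000; Zelie: ₹24,000; Nell: ₹24,000; Aditi: ₹24,000; Imani: ₹24,000; Wendel: ₹72,000

The entire ₹216,000 passes to the descendants.
That amount (₹216,000) is divided at the children's generation into 3 shares of ₹72,000. Wendel takes ₹72,000. The 2 shares of the deceased (Rangi and Vikram) are combined into a pool of ₹144,000.
That pool (₹144,000) is divided at the grandchildren's generation equally among Willa, Dayo, Zelie, Nell, Aditi, and Imani: ₹24,000 each.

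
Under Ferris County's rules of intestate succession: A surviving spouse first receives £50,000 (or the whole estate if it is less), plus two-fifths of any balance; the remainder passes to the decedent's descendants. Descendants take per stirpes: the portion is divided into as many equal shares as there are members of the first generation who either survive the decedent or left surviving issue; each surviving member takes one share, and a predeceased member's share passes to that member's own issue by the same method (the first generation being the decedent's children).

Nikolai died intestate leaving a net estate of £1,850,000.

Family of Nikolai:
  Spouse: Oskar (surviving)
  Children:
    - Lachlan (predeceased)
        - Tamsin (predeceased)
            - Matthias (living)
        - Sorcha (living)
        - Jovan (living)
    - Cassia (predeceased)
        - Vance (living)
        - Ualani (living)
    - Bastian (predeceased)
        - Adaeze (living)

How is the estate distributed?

Oskar first takes £50,000, leaving a balance of £1,800,000. Oskar then takes two-fifths of the balance (£720,000), for a total of £770,000. The remaining £1,080,000 passes to the descendants.
The descendants' portion (£1,080,000) is divided into 3 shares of £360,000: Lachlan's £360,000 share passes to Lachlan's issue; Cassia's £360,000 share passes to Cassia's issue; Bastian's £360,000 share passes to Bastian's issue.
Lachlan's share (£360,000) is divided into 3 shares of £120,000: Sorcha and Jovan each take £120,000; Tamsin's £120,000 share passes to Tamsin's issue.
Tamsin's share (£120,000) passes entirely to Matthias.
Cassia's share (£360,000) is divided into 2 shares of £180,000: Vance and Ualani each take £180,000.
Bastian's share (£360,000) passes entirely to Adaeze.

Oskar: £770,000; Matthias: £120,000; Sorcha: £120,000; Jovan: £120,000; Vance: £180,000; Ualani: £180,000; Adaeze: £360,000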